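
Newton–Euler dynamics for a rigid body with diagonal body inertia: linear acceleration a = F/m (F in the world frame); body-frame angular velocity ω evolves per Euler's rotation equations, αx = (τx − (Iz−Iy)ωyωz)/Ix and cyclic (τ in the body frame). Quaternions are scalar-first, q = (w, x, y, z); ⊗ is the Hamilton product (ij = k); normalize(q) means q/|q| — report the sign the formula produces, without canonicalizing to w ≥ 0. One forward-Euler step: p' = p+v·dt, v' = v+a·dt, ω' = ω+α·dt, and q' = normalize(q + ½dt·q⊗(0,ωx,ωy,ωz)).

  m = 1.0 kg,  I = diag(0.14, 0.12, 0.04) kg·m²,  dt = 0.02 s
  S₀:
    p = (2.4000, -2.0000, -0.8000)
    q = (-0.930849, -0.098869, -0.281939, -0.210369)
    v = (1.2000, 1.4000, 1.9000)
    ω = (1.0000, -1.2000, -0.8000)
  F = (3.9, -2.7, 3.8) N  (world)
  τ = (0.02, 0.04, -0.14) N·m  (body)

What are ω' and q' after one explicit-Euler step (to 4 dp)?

angular accel α = (0.6914, 1.0000, -4.1000)
ω + α·dt = (1.0138, -1.1800, -0.8820)
q⊗(0,ω) = (-0.4077530, -0.9577406, 0.8275546, 1.1452610)
updated quaternion q' = (-0.9348, -0.1084, -0.2736, -0.1989)

ω' = (1.0138, -1.1800, -0.8820)
q' = (-0.9348, -0.1084, -0.2736, -0.1989)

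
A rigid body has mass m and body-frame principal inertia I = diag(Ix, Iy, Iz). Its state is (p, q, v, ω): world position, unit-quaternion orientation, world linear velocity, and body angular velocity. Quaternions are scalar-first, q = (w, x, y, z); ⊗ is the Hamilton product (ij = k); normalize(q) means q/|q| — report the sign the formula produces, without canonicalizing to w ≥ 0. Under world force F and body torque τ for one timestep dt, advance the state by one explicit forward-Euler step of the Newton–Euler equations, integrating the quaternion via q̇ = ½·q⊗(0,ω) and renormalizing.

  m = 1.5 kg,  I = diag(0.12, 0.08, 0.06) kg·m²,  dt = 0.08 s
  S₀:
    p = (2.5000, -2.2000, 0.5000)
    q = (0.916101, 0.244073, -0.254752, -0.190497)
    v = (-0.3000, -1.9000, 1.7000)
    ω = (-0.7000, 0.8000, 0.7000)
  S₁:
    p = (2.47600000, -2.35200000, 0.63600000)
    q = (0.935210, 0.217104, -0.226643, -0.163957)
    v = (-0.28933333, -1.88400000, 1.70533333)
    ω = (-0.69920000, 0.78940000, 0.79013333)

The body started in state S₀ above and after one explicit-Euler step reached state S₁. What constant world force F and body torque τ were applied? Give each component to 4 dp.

F = (0.2000, 0.3000, 0.1000)
τ = (-0.0100, -0.0400, 0.0900)

Δω = ω₁−ω₀ = (0.00080000, -0.01060000, 0.09013333)
applied torque τ = (-0.0100, -0.0400, 0.0900)
Δv = v₁−v₀ = (0.01066667, 0.01600000, 0.00533333)
m·(v₁−v₀)/dt = (0.2000, 0.3000, 0.1000)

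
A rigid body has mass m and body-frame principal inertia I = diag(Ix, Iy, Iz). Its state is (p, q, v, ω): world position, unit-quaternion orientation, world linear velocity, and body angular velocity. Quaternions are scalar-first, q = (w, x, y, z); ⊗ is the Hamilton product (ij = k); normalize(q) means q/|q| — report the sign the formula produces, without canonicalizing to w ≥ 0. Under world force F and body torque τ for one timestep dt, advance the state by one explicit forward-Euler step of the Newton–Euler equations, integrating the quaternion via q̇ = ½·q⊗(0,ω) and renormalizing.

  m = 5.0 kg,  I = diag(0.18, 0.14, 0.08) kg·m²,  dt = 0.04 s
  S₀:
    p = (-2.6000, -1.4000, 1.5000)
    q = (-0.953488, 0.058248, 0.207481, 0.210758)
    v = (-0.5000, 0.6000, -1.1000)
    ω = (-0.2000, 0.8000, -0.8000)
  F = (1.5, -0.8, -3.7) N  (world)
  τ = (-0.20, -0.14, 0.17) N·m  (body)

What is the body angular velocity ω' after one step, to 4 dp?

precession coupling ω×(Iω) = (0.0384, 0.0160, 0.0064)
α = I⁻¹(τ − ω×Iω) = (-1.3244, -1.1143, 2.0450)
ω' = ω + α·dt = (-0.2530, 0.7554, -0.7182)

ω' = (-0.2530, 0.7554, -0.7182)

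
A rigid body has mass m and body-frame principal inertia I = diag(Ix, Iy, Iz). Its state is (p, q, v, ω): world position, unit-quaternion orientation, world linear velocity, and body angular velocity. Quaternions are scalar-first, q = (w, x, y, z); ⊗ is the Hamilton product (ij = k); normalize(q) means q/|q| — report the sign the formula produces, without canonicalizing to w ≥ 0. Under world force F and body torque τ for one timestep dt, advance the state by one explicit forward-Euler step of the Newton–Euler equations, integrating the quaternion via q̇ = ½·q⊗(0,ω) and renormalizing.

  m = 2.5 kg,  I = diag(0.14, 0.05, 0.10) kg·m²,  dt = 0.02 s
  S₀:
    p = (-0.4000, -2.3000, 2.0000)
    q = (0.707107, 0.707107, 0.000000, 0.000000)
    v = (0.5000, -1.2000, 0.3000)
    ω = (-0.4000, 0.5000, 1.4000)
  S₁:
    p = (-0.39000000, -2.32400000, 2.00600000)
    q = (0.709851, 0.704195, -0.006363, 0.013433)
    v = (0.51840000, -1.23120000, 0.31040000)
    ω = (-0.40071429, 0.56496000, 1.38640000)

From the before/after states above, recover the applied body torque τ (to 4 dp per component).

τ = (0.0300, 0.1400, -0.0500)

ω₁ − ω₀ = (-0.00071429, 0.06496000, -0.01360000)
precession coupling = (0.0350, -0.0224, 0.0180)
τ = I·(Δω/dt) + ω₀×(Iω₀) = (0.0300, 0.1400, -0.0500)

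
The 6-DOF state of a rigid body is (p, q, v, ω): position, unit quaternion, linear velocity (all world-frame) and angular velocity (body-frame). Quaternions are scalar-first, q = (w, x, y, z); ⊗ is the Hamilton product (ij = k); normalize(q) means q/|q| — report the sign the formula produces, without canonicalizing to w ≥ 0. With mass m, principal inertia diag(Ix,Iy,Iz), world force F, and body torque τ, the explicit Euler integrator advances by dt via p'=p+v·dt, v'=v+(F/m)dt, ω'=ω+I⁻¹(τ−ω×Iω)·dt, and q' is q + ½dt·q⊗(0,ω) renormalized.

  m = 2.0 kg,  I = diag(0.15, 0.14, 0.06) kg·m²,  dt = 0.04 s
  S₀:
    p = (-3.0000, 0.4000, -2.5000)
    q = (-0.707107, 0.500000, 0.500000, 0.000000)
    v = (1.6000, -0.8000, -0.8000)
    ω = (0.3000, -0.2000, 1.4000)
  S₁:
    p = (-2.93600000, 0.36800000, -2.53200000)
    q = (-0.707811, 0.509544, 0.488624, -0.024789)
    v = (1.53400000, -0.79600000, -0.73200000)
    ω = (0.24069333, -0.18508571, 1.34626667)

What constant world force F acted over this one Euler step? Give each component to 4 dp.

Δv = v₁−v₀ = (-0.06600000, 0.00400000, 0.06800000)
F = m·Δv/dt = (-3.3000, 0.2000, 3.4000)

F = (-3.3000, 0.2000, 3.4000)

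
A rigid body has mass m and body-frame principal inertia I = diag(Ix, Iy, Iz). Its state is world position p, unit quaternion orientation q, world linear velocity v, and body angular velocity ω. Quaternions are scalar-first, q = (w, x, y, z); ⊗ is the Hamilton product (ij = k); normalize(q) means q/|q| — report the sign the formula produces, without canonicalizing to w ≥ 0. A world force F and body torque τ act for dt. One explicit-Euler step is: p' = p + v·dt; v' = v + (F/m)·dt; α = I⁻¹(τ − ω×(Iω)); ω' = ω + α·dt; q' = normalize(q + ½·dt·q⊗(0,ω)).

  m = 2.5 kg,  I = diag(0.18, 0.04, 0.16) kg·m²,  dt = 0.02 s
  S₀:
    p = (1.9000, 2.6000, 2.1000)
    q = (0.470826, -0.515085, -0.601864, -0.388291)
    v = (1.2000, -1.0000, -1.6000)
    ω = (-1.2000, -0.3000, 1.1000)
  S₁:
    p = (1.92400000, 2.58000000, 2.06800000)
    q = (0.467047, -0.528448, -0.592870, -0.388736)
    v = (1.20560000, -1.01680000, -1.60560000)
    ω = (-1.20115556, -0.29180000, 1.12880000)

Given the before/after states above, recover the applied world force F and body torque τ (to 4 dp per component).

ω₁ − ω₀ = (-0.00115556, 0.00820000, 0.02880000)
τ = I·(Δω/dt) + ω₀×(Iω₀) = (-0.0500, -0.0100, 0.1800)
v₁ − v₀ = (0.00560000, -0.01680000, -0.00560000)
F = m·Δv/dt = (0.7000, -2.1000, -0.7000)

F = (0.7000, -2.1000, -0.7000)
τ = (-0.0500, -0.0100, 0.1800)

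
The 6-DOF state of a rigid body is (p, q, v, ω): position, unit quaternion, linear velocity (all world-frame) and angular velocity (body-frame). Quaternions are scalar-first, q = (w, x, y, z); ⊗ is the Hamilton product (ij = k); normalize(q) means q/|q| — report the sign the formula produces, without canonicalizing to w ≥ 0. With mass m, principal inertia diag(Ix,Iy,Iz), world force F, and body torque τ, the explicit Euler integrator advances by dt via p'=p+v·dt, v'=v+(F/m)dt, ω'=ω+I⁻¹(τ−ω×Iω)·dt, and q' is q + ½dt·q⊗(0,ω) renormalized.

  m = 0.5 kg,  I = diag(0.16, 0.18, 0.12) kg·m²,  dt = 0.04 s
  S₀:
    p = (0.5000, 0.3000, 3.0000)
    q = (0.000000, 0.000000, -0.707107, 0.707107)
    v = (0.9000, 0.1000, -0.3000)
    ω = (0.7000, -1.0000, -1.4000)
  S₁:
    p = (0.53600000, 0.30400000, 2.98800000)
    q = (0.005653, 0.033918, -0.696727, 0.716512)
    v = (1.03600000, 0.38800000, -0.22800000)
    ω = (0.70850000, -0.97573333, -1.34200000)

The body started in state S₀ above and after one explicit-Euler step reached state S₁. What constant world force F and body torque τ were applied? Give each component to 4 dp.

rate change Δω = (0.00850000, 0.02426667, 0.05800000)
precession coupling = (-0.0840, -0.0392, -0.0140)
applied torque τ = (-0.0500, 0.0700, 0.1600)
velocity change Δv = (0.13600000, 0.28800000, 0.07200000)
F = m·Δv/dt = (1.7000, 3.6000, 0.9000)

F = (1.7000, 3.6000, 0.9000)
τ = (-0.0500, 0.0700, 0.1600)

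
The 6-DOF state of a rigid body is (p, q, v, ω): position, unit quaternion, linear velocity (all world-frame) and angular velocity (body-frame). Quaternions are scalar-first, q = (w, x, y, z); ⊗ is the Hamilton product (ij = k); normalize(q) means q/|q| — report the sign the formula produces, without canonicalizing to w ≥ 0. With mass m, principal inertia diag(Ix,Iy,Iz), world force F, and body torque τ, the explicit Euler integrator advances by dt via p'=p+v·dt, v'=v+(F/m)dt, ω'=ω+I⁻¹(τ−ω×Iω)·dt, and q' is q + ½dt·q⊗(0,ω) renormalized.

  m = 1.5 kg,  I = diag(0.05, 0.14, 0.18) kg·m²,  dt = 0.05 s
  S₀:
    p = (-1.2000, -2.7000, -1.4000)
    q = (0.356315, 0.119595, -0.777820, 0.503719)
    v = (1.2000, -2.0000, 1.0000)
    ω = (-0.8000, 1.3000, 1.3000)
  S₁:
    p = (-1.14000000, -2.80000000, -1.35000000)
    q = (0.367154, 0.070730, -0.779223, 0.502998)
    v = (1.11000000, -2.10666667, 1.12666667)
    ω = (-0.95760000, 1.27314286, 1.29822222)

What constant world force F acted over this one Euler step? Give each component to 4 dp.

Δv = v₁−v₀ = (-0.09000000, -0.10666667, 0.12666667)
F = m·Δv/dt = (-2.7000, -3.2000, 3.8000)

F = (-2.7000, -3.2000, 3.8000)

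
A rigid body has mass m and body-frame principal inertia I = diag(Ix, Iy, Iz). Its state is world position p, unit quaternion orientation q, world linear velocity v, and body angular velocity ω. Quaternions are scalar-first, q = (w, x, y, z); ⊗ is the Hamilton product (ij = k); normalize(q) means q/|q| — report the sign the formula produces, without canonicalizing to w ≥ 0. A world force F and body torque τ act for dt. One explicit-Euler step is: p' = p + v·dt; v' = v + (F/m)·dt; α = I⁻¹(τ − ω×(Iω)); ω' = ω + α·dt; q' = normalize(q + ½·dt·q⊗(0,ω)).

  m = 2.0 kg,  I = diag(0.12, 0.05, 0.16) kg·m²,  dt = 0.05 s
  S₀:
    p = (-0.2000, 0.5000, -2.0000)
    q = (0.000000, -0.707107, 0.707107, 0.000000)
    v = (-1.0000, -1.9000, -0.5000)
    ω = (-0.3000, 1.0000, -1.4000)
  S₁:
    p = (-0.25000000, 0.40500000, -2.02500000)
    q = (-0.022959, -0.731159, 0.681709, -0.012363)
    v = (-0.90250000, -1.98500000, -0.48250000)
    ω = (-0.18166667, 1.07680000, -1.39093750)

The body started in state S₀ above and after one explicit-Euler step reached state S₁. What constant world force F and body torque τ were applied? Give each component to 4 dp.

F = (3.9000, -3.4000, 0.7000)
τ = (0.1300, 0.0600, 0.0500)

ω₁ − ω₀ = (0.11833333, 0.07680000, 0.00906250)
gyro term ω₀×Iω₀ = (-0.1540, -0.0168, 0.0210)
τ = I·(Δω/dt) + ω₀×(Iω₀) = (0.1300, 0.0600, 0.0500)
v₁ − v₀ = (0.09750000, -0.08500000, 0.01750000)
m·(v₁−v₀)/dt = (3.9000, -3.4000, 0.7000)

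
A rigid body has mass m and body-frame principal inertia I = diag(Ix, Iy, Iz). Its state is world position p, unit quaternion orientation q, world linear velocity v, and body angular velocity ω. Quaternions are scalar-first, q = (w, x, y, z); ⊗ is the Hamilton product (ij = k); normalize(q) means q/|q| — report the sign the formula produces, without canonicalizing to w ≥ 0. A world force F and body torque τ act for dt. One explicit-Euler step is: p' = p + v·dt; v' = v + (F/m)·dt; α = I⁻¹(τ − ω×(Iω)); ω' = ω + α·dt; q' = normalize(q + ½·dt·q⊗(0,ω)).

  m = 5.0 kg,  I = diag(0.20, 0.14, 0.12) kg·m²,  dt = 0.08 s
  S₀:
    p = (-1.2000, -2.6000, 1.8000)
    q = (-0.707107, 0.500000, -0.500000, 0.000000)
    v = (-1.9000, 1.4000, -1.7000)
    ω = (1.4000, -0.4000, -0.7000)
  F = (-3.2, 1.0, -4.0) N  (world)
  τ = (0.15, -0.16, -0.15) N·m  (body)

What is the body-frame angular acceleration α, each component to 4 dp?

gyro term ω×Iω = (-0.0056, -0.0784, 0.0336)
(τ − ω×Iω)/I = (0.7780, -0.5829, -1.5300)

α = (0.7780, -0.5829, -1.5300)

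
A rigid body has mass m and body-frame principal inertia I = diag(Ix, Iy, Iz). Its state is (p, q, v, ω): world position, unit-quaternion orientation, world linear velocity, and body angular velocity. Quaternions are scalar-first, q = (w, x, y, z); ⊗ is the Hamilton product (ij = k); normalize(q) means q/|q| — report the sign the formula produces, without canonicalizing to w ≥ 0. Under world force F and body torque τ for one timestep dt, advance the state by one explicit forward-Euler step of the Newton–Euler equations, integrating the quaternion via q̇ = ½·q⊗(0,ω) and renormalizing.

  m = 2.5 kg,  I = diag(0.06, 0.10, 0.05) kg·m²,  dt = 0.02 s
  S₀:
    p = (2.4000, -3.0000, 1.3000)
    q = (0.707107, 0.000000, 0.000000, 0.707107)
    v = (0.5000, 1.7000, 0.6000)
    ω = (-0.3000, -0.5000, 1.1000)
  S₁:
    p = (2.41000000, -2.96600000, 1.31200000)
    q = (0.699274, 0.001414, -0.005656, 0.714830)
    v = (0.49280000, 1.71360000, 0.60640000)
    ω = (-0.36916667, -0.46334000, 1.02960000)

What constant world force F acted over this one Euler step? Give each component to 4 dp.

v₁ − v₀ = (-0.00720000, 0.01360000, 0.00640000)
m·(v₁−v₀)/dt = (-0.9000, 1.7000, 0.8000)

F = (-0.9000, 1.7000, 0.8000)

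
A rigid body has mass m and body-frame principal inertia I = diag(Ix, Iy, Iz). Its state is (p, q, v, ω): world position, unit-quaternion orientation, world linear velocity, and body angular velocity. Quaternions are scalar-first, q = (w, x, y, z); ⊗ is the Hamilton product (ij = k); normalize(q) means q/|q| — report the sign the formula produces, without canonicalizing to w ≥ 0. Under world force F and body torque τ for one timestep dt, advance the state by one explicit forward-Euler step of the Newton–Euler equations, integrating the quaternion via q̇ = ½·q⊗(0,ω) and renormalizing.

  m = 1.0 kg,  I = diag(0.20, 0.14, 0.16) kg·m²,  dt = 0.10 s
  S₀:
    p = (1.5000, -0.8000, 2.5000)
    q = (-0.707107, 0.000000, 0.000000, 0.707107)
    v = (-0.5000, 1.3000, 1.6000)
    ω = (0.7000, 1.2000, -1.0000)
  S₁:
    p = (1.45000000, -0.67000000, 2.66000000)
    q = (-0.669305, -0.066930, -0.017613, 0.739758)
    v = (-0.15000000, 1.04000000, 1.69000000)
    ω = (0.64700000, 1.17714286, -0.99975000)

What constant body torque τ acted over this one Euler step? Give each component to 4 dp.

τ = (-0.1300, -0.0600, -0.0500)

rate change Δω = (-0.05300000, -0.02285714, 0.00025000)
applied torque τ = (-0.1300, -0.0600, -0.0500)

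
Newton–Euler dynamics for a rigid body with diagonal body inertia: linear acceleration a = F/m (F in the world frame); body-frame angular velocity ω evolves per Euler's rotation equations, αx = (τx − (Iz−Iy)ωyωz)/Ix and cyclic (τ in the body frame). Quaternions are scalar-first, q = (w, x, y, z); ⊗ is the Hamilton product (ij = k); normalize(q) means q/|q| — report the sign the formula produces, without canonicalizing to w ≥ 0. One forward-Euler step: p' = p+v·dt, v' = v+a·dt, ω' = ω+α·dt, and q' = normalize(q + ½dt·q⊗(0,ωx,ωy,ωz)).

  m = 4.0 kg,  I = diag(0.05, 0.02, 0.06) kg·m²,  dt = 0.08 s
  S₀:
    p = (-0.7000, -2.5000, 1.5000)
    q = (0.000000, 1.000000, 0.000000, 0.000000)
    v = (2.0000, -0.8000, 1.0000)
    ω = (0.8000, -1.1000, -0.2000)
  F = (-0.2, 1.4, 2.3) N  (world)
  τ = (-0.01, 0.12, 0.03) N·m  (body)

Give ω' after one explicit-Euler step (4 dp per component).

ω' = (0.7699, -0.6264, -0.1952)

(τ − ω×Iω)/I = (-0.3760, 5.9200, 0.0600)
ω + α·dt = (0.7699, -0.6264, -0.1952)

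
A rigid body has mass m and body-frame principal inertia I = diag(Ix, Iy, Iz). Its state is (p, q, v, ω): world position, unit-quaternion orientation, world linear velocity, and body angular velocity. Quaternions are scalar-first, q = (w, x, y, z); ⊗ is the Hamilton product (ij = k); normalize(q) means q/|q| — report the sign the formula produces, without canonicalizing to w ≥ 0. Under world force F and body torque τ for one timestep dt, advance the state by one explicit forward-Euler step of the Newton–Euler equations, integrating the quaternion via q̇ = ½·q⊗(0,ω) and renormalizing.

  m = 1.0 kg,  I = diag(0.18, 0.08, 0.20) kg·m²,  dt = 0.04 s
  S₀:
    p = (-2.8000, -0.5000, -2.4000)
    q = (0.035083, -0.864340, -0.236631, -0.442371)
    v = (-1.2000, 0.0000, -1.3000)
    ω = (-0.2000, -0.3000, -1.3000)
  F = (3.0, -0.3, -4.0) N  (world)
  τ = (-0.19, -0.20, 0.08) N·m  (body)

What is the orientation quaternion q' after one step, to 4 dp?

q' = (0.0187, -0.8607, -0.2575, -0.4389)

2q̇ = q⊗(0,ω) = (-0.8189396, 0.1678924, -1.0456927, 0.1663679)
updated quaternion q' = (0.0187, -0.8607, -0.2575, -0.4389)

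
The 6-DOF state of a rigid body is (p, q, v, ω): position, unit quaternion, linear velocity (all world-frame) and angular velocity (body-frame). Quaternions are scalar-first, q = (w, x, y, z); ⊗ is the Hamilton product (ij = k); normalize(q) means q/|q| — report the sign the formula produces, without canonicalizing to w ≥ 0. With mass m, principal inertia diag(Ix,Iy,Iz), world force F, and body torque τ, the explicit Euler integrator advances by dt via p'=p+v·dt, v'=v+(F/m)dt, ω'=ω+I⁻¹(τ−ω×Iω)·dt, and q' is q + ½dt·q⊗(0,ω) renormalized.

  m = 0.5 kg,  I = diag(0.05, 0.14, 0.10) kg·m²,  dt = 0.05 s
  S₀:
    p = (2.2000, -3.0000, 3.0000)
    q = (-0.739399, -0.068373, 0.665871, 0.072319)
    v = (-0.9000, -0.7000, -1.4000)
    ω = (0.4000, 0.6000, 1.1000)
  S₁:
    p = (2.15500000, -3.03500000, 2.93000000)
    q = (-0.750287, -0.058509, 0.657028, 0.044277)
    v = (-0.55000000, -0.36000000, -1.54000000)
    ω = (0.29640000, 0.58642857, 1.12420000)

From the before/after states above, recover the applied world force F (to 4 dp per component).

F = (3.5000, 3.4000, -1.4000)

Δv = v₁−v₀ = (0.35000000, 0.34000000, -0.14000000)
F = m·Δv/dt = (3.5000, 3.4000, -1.4000)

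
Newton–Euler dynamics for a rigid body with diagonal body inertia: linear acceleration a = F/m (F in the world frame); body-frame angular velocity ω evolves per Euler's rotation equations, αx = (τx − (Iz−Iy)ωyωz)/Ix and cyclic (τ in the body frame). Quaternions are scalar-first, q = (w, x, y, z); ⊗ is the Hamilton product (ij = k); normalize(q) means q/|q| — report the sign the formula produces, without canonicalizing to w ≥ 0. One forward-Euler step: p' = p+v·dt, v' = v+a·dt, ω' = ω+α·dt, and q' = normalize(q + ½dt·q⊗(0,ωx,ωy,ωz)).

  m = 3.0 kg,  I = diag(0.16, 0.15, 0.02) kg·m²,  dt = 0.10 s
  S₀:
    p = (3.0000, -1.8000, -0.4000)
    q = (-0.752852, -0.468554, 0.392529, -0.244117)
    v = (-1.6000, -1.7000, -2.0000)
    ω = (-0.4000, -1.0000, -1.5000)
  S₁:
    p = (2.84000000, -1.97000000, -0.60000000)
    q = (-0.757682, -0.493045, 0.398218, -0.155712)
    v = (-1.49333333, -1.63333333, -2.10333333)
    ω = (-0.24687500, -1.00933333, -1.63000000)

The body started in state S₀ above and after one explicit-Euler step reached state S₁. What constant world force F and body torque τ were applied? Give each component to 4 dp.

F = (3.2000, 2.0000, -3.1000)
τ = (0.0500, 0.0700, -0.0300)

Δv = v₁−v₀ = (0.10666667, 0.06666667, -0.10333333)
m·(v₁−v₀)/dt = (3.2000, 2.0000, -3.1000)
rate change Δω = (0.15312500, -0.00933333, -0.13000000)
I·α + gyro = (0.0500, 0.0700, -0.0300)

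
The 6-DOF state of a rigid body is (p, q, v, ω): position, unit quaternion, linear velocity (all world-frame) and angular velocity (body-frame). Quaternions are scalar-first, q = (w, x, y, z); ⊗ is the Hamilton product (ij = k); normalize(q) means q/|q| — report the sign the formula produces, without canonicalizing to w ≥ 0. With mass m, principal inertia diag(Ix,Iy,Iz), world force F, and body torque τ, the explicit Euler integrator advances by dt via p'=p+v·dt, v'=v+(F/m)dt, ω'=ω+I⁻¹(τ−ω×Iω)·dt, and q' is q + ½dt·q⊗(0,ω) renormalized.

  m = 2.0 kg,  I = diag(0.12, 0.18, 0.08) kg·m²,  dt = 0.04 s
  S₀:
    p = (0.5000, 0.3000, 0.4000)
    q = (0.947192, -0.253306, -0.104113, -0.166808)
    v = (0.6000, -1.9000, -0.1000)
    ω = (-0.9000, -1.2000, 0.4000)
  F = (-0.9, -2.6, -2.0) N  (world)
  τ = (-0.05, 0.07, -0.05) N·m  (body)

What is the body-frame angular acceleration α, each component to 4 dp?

α = (-0.8167, 0.4689, -1.4350)

precession coupling ω×(Iω) = (0.0480, -0.0144, 0.0648)
(τ − ω×Iω)/I = (-0.8167, 0.4689, -1.4350)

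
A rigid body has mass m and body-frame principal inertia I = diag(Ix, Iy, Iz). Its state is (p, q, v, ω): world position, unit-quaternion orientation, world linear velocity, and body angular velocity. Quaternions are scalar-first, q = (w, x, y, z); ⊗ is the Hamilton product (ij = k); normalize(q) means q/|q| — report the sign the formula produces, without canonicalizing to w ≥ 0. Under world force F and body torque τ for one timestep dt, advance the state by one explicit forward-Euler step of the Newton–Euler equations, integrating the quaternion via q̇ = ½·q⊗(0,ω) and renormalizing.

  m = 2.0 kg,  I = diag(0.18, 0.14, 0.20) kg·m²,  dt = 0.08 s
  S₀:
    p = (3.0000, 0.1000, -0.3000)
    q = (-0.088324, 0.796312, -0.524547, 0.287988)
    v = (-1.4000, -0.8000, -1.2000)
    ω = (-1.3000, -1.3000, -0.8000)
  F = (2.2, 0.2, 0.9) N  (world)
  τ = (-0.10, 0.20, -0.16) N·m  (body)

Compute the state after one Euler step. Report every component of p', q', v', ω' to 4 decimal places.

a = (1.1000, 0.1000, 0.4500)
p + v·dt = (2.8880, 0.0360, -0.3960)
v' = v + a·dt = (-1.3120, -0.7920, -1.1640)
gyro term ω×Iω = (0.0624, -0.0208, -0.0676)
(τ − ω×Iω)/I = (-0.9022, 1.5771, -0.4620)
new body rate ω' = (-1.3722, -1.1738, -0.8370)
q⊗(0,ω) = (0.5836849, 0.9088432, 0.3774864, -1.6464575)
updated quaternion q' = (-0.0648, 0.8300, -0.5078, 0.2214)

p' = (2.8880, 0.0360, -0.3960)
q' = (-0.0648, 0.8300, -0.5078, 0.2214)
v' = (-1.3120, -0.7920, -1.1640)
ω' = (-1.3722, -1.1738, -0.8370)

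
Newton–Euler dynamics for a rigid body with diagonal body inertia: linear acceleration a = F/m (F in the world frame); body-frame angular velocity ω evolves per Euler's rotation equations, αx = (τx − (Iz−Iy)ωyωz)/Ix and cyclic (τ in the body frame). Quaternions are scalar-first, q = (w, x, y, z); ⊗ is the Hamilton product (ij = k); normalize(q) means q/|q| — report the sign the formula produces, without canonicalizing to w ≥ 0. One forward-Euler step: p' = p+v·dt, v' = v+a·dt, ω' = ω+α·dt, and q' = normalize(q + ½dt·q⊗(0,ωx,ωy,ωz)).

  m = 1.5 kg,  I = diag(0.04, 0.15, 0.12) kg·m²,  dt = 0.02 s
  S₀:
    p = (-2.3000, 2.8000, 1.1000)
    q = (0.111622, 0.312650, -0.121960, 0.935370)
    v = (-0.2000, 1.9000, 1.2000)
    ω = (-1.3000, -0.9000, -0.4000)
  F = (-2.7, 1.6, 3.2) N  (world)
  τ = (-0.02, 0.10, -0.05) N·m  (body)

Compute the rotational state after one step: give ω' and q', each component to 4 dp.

gyro term ω×Iω = (-0.0108, -0.0416, 0.1287)
angular accel α = (-0.2300, 0.9440, -1.4892)
new body rate ω' = (-1.3046, -0.8811, -0.4298)
2q̇ = q⊗(0,ω) = (0.6708290, 0.7455084, -1.1913808, -0.4845818)
updated quaternion q' = (0.1183, 0.3201, -0.1339, 0.9304)

ω' = (-1.3046, -0.8811, -0.4298)
q' = (0.1183, 0.3201, -0.1339, 0.9304)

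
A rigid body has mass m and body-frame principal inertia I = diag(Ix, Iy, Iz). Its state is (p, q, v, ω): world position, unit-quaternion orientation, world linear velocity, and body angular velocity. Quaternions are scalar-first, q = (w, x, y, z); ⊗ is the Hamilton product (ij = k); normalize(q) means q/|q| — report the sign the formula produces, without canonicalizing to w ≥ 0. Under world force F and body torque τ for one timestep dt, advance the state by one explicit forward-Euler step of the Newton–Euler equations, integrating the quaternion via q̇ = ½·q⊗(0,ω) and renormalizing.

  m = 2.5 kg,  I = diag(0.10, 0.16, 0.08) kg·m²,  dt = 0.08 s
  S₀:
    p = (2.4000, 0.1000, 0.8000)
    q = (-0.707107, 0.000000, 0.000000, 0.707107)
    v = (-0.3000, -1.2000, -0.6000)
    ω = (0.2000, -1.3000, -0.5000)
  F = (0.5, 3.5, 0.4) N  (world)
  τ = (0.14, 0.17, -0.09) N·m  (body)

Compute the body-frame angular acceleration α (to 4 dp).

ω×(Iω) gyroscopic = (-0.0520, -0.0020, -0.0156)
(τ − ω×Iω)/I = (1.9200, 1.0750, -0.9300)

α = (1.9200, 1.0750, -0.9300)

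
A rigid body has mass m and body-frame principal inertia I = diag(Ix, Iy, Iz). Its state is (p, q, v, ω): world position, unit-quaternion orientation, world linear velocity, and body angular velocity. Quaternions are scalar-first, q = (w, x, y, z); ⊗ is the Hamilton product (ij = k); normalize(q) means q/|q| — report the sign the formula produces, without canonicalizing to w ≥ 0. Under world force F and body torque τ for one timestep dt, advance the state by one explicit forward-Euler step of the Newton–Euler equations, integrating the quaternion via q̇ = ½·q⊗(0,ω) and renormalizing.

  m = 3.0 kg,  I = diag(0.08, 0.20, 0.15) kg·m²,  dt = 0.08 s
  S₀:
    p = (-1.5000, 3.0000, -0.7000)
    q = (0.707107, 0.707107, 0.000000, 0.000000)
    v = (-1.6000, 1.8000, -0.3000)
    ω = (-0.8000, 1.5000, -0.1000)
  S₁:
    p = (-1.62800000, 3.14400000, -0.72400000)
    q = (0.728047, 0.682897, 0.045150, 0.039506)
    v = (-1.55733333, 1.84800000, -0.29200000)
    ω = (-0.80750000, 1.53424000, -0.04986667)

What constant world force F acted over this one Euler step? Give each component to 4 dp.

v₁ − v₀ = (0.04266667, 0.04800000, 0.00800000)
F = m·Δv/dt = (1.6000, 1.8000, 0.3000)

F = (1.6000, 1.8000, 0.3000)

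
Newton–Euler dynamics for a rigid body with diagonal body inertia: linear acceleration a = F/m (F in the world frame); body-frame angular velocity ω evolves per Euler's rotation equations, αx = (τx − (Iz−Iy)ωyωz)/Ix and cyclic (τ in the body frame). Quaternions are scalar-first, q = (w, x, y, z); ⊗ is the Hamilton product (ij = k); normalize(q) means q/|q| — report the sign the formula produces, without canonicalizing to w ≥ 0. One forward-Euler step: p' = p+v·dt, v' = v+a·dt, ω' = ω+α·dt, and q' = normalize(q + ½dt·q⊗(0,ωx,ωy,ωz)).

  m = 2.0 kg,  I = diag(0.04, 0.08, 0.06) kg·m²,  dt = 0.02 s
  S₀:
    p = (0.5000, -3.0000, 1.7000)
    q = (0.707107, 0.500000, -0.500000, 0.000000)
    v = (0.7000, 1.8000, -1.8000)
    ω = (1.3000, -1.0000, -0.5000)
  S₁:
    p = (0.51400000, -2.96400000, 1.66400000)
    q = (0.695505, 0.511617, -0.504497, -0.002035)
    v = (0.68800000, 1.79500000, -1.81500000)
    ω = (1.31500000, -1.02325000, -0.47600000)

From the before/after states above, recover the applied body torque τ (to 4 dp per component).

ω₁ − ω₀ = (0.01500000, -0.02325000, 0.02400000)
precession coupling = (-0.0100, 0.0130, -0.0520)
applied torque τ = (0.0200, -0.0800, 0.0200)

τ = (0.0200, -0.0800, 0.0200)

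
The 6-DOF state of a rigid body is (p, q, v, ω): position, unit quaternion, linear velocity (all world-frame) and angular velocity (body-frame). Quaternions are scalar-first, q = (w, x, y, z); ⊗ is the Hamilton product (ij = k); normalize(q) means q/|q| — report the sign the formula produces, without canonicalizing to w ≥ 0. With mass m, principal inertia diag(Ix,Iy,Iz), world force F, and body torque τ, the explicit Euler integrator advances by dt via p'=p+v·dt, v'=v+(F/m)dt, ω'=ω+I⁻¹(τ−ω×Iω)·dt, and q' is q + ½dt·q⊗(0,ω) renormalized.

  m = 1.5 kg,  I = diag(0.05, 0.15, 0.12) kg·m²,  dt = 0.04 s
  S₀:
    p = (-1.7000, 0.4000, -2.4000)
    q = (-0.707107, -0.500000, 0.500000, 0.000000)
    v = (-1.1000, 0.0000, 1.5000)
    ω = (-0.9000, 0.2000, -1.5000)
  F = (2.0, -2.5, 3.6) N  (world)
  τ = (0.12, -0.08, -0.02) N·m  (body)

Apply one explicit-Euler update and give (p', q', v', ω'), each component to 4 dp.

p' = (-1.7440, 0.4000, -2.3400)
q' = (-0.7177, -0.5020, 0.4819, 0.0282)
v' = (-1.0467, -0.0667, 1.5960)
ω' = (-0.8112, 0.2039, -1.5007)

gyro term ω×Iω = (0.0090, -0.0945, -0.0180)
α = I⁻¹(τ − ω×Iω) = (2.2200, 0.0967, -0.0167)
ω + α·dt = (-0.8112, 0.2039, -1.5007)
Hamilton product q⊗(0,ω) = (-0.5500000, -0.1136037, -0.8914214, 1.4106605)
q + ½dt·q⊗(0,ω), renormalized = (-0.7177, -0.5020, 0.4819, 0.0282)
new position p' = (-1.7440, 0.4000, -2.3400)
new velocity v' = (-1.0467, -0.0667, 1.5960)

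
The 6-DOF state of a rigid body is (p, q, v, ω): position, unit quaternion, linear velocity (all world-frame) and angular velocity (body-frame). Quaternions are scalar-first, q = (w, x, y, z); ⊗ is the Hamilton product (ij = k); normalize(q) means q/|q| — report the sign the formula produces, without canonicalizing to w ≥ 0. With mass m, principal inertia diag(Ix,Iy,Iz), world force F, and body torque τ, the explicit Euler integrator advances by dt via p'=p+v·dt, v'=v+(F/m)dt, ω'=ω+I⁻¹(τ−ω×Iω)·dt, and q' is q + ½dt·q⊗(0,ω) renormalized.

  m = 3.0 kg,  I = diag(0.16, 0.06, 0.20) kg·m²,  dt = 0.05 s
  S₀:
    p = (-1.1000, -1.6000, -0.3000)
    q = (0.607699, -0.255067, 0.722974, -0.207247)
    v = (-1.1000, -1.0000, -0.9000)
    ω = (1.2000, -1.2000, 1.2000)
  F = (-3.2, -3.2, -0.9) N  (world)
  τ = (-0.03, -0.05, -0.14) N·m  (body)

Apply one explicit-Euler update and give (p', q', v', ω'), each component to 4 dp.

ω×(Iω) gyroscopic = (-0.2016, -0.0576, 0.1440)
(τ − ω×Iω)/I = (1.0725, 0.1267, -1.4200)
new body rate ω' = (1.2536, -1.1937, 1.1290)
q⊗(0,ω) = (1.4223456, 1.3481112, -0.6718548, 0.1677504)
updated quaternion q' = (0.6424, -0.2211, 0.7052, -0.2028)
a = F/m = (-1.0667, -1.0667, -0.3000)
p' = p + v·dt = (-1.1550, -1.6500, -0.3450)
v + (F/m)dt = (-1.1533, -1.0533, -0.9150)

p' = (-1.1550, -1.6500, -0.3450)
q' = (0.6424, -0.2211, 0.7052, -0.2028)
v' = (-1.1533, -1.0533, -0.9150)
ω' = (1.2536, -1.1937, 1.1290)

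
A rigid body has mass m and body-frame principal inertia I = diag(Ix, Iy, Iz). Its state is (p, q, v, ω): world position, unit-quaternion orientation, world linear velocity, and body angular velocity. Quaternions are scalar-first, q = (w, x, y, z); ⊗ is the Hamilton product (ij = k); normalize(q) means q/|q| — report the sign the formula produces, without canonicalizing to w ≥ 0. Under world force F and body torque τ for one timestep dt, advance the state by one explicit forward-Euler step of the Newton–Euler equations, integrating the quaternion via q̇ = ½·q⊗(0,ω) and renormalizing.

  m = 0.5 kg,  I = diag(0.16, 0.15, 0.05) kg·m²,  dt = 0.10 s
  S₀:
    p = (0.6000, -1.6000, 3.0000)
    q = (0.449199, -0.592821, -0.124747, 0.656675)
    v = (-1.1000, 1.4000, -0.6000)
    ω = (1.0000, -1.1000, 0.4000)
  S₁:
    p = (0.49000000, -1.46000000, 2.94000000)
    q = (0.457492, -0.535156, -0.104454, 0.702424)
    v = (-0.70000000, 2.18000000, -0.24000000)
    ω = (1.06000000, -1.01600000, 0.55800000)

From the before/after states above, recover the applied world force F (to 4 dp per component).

v₁ − v₀ = (0.40000000, 0.78000000, 0.36000000)
m·(v₁−v₀)/dt = (2.0000, 3.9000, 1.8000)

F = (2.0000, 3.9000, 1.8000)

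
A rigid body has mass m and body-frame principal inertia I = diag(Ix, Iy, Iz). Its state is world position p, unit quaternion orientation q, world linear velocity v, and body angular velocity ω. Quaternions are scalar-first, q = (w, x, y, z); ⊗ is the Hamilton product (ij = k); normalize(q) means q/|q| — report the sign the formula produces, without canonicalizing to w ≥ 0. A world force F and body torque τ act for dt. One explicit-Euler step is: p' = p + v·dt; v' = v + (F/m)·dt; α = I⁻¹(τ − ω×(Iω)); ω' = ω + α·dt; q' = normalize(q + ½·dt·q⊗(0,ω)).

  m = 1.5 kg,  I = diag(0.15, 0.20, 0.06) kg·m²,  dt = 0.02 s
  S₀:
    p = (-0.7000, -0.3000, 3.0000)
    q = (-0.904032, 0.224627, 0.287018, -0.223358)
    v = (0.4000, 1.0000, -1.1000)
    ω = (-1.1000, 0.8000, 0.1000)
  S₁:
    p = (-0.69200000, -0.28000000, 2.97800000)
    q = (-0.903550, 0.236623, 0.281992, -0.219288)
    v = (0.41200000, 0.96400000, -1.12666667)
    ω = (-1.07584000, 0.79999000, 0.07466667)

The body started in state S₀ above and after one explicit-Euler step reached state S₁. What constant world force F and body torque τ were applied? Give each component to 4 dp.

Δω = ω₁−ω₀ = (0.02416000, -0.00001000, -0.02533333)
ω₀×(Iω₀) = (-0.0112, -0.0099, -0.0440)
applied torque τ = (0.1700, -0.0100, -0.1200)
velocity change Δv = (0.01200000, -0.03600000, -0.02666667)
m·(v₁−v₀)/dt = (0.9000, -2.7000, -2.0000)

F = (0.9000, -2.7000, -2.0000)
τ = (0.1700, -0.0100, -0.1200)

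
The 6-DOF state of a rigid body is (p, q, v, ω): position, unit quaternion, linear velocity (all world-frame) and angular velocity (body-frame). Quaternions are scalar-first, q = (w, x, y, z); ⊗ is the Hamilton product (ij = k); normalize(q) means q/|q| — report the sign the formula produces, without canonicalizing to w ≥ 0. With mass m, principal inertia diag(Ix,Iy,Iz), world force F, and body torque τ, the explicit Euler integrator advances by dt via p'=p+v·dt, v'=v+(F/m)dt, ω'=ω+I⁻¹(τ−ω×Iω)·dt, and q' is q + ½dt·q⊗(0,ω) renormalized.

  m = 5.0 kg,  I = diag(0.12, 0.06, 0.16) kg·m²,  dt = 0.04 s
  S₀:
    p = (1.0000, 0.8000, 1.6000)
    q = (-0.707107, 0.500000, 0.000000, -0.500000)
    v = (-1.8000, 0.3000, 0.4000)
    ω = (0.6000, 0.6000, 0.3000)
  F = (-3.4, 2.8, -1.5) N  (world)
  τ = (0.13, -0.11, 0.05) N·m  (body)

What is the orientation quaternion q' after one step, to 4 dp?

q' = (-0.7100, 0.4974, -0.0175, -0.4982)

2q̇ = q⊗(0,ω) = (-0.1500000, -0.1242642, -0.8742642, 0.0878679)
q + ½dt·q⊗(0,ω), renormalized = (-0.7100, 0.4974, -0.0175, -0.4982)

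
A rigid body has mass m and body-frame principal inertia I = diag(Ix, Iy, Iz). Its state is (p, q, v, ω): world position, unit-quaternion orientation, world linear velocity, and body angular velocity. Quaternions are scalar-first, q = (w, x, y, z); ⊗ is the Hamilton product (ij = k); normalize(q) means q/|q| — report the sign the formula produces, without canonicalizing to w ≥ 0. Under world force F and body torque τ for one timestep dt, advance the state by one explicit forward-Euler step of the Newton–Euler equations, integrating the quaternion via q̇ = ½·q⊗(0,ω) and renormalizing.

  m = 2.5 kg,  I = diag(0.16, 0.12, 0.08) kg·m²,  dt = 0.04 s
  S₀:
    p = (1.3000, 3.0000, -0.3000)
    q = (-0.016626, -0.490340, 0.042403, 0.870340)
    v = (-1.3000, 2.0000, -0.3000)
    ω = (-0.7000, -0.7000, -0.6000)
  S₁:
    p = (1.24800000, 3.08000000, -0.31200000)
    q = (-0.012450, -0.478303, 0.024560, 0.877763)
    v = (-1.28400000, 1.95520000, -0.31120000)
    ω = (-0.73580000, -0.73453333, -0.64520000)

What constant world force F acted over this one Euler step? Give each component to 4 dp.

velocity change Δv = (0.01600000, -0.04480000, -0.01120000)
m·(v₁−v₀)/dt = (1.0000, -2.8000, -0.7000)

F = (1.0000, -2.8000, -0.7000)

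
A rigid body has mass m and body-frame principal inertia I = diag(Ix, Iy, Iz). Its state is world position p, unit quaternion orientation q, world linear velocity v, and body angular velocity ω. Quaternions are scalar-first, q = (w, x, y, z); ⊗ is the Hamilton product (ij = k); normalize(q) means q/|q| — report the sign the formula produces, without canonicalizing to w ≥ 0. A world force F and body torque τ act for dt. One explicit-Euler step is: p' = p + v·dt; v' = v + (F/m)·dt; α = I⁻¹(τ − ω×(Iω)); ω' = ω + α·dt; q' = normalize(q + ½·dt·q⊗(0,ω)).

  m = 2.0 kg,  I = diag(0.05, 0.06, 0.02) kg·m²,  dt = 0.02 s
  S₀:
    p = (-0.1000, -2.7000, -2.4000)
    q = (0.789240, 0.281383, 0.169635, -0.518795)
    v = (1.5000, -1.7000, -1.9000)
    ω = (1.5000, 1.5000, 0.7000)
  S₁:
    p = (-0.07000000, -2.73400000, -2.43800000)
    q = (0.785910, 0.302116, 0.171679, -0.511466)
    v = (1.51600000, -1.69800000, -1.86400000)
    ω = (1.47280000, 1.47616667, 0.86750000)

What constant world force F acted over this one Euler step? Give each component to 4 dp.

Δv = v₁−v₀ = (0.01600000, 0.00200000, 0.03600000)
applied force F = (1.6000, 0.2000, 3.6000)

F = (1.6000, 0.2000, 3.6000)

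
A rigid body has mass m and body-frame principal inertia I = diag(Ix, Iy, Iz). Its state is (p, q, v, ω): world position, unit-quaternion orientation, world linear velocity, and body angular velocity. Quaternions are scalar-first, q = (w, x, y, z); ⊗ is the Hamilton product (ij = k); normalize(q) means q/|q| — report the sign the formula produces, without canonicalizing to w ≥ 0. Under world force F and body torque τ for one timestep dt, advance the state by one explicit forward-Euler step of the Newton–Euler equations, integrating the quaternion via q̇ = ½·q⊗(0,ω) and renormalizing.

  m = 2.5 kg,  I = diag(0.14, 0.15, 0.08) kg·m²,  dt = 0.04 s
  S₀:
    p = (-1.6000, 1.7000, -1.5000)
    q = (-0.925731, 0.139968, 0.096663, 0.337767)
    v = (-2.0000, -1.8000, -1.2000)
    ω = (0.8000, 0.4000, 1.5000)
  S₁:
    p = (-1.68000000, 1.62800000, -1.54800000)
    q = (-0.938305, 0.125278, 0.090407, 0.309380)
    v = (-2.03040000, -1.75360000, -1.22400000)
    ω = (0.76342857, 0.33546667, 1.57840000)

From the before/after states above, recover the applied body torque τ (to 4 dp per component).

ω₁ − ω₀ = (-0.03657143, -0.06453333, 0.07840000)
ω₀×(Iω₀) = (-0.0420, 0.0720, 0.0032)
applied torque τ = (-0.1700, -0.1700, 0.1600)

τ = (-0.1700, -0.1700, 0.1600)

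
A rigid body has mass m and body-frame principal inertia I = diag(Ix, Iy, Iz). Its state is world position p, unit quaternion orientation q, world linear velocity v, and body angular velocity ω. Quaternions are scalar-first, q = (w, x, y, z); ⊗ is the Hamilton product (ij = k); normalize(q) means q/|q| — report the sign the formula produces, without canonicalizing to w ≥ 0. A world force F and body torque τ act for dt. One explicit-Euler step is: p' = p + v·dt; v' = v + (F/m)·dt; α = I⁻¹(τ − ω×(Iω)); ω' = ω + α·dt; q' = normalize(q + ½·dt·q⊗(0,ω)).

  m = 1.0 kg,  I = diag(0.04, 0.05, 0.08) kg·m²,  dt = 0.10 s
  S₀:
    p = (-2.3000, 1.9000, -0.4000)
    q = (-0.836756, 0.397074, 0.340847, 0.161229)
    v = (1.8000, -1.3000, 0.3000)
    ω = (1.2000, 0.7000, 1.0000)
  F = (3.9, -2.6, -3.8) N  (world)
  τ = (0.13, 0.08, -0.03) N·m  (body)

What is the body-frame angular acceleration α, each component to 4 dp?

precession coupling ω×(Iω) = (0.0210, -0.0480, 0.0084)
α = I⁻¹(τ − ω×Iω) = (2.7250, 2.5600, -0.4800)

α = (2.7250, 2.5600, -0.4800)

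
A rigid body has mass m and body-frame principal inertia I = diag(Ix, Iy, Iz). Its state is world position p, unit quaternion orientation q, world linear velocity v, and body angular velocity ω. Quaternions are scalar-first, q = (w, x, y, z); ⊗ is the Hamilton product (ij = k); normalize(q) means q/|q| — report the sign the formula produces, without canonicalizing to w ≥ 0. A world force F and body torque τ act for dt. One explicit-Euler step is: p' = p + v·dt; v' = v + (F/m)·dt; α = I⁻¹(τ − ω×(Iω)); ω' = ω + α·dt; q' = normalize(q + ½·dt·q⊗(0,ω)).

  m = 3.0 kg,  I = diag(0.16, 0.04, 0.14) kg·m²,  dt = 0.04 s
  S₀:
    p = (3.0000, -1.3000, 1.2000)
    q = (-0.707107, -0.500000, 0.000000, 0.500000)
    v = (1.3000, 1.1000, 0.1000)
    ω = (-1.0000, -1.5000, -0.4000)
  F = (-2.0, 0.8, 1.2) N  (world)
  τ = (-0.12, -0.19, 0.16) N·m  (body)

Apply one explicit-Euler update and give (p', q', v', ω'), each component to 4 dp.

p' = (3.0520, -1.2560, 1.2040)
q' = (-0.7126, -0.4705, 0.0072, 0.5203)
v' = (1.2733, 1.1107, 0.1160)
ω' = (-1.0450, -1.6980, -0.3029)

p + v·dt = (3.0520, -1.2560, 1.2040)
v' = v + a·dt = (1.2733, 1.1107, 0.1160)
angular accel α = (-1.1250, -4.9500, 2.4286)
ω' = ω + α·dt = (-1.0450, -1.6980, -0.3029)
Hamilton product q⊗(0,ω) = (-0.3000000, 1.4571070, 0.3606605, 1.0328428)
q' = normalize(q + ½dt·q⊗(0,ω)) = (-0.7126, -0.4705, 0.0072, 0.5203)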